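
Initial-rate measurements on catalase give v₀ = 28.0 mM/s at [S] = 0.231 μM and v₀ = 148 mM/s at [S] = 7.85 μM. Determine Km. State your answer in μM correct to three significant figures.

1.17 μM

In reciprocal form, 1/v = (Km/Vmax)·(1/[S]) + 1/Vmax. The two points give (1/[S], 1/v) = (4.329, 0.03571) and (0.1274, 0.006757).
Slope = (0.03571 − 0.006757)/(4.329 − 0.1274) = 0.006892; intercept = 0.03571 − 0.006892×4.329 = 0.005879.
Vmax = 1/intercept = 170 mM/s; Km = slope × Vmax = 0.006892 × 170 = 1.17 μM.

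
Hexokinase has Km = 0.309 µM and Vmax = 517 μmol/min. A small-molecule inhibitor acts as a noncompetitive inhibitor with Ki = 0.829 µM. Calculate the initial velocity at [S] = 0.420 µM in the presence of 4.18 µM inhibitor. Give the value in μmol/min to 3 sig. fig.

α = 1 + [I]/Ki = 1 + 4.18/0.829 = 6.042.
For a noncompetitive inhibitor, Vmax is reduced to Vmax/α while Km is unchanged: Km,app = 0.309 µM, Vmax,app = 85.6 μmol/min.
v = Vmax,app·[S]/(Km,app + [S]) = 85.6 × 0.420/(0.309 + 0.420) = 49.3 μmol/min.

49.3 μmol/min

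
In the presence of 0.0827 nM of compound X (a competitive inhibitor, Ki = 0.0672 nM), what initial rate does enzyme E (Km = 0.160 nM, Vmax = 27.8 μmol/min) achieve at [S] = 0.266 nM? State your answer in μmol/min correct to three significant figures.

α = 1 + [I]/Ki = 1 + 0.0827/0.0672 = 2.231.
For a competitive inhibitor, Vmax is unchanged and the apparent Km becomes α·Km: Km,app = 0.357 nM, Vmax,app = 27.8 μmol/min.
v = Vmax,app·[S]/(Km,app + [S]) = 27.8 × 0.266/(0.357 + 0.266) = 11.9 μmol/min.

11.9 μmol/min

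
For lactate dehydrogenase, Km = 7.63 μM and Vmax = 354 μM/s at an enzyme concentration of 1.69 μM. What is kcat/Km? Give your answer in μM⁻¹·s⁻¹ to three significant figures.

kcat = Vmax/[E]total = 354/1.69 = 209 s⁻¹.
kcat/Km = 209/7.63 = 27.5 μM⁻¹·s⁻¹.

27.5 μM⁻¹·s⁻¹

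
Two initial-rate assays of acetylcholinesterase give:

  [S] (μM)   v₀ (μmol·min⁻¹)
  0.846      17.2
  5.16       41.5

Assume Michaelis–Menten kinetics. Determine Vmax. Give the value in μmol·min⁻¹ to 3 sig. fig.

57.4 μmol·min⁻¹

From v = Vmax[S]/(Km+[S]), each point gives Vmax = v(Km+[S])/[S].
Equating: 17.2(Km+0.846)/0.846 = 41.5(Km+5.16)/5.16.
20.33·Km + 17.2 = 8.043·Km + 41.5, so (20.33 − 8.043)·Km = 41.5 − 17.2.
Km = 24.30/12.29 = 1.98 μM; then Vmax = 17.2(1.98+0.846)/0.846 = 57.4 μmol·min⁻¹.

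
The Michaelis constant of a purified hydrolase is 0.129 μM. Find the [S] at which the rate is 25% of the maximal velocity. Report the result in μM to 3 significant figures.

v/Vmax = [S]/(Km+[S]) = 0.25, so [S] = Km·0.25/(1 − 0.25) = 0.129 × 0.3333.
[S] = 0.0430 μM.

0.0430 μM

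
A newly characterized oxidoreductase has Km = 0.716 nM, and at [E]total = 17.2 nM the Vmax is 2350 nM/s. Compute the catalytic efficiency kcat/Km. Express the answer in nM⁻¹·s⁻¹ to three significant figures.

kcat = Vmax/[E]total = 2350/17.2 = 137 s⁻¹.
kcat/Km = 137/0.716 = 191 nM⁻¹·s⁻¹.

191 nM⁻¹·s⁻¹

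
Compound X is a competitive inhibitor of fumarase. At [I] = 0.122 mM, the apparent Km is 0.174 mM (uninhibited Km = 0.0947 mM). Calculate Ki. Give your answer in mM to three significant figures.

Competitive: Km,app = α·Km with α = 1 + [I]/Ki.
α = Km,app/Km = 0.174/0.0947 = 1.837.
Ki = [I]/(α − 1) = 0.122/0.8374 = 0.146 mM.

0.146 mM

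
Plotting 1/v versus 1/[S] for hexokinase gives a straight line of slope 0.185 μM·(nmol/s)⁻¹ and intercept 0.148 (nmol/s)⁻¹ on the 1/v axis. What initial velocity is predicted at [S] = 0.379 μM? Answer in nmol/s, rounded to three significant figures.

The y-intercept is 1/Vmax, so Vmax = 1/0.148 = 6.76 nmol/s.
The slope is Km/Vmax, so Km = 0.185 × 6.76 = 1.25 μM.
Then v = 6.76 × 0.379/(1.25 + 0.379) = 1.57 nmol/s.

1.57 nmol/s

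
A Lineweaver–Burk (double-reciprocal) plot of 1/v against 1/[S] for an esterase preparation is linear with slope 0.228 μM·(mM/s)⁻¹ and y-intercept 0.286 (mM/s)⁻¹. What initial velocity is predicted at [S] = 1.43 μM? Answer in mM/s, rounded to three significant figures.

2.24 mM/s

The y-intercept is 1/Vmax, so Vmax = 1/0.286 = 3.50 mM/s.
The slope is Km/Vmax, so Km = 0.228 × 3.50 = 0.797 μM.
Then v = 3.50 × 1.43/(0.797 + 1.43) = 2.24 mM/s.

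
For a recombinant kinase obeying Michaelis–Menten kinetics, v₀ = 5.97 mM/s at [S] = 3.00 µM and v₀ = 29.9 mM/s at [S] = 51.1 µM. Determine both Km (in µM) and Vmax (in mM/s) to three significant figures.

Km = 17.0 µM; Vmax = 39.9 mM/s

From v = Vmax[S]/(Km+[S]), each point gives Vmax = v(Km+[S])/[S].
Equating: 5.97(Km+3.00)/3.00 = 29.9(Km+51.1)/51.1.
1.990·Km + 5.97 = 0.5851·Km + 29.9, so (1.990 − 0.5851)·Km = 29.9 − 5.97.
Km = 23.93/1.405 = 17.0 µM; then Vmax = 5.97(17.0+3.00)/3.00 = 39.9 mM/s.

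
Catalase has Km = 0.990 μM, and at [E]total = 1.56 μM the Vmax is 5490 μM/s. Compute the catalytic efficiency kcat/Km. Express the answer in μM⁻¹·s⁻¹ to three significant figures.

3550 μM⁻¹·s⁻¹

kcat = Vmax/[E]total = 5490/1.56 = 3520 s⁻¹.
kcat/Km = 3520/0.990 = 3550 μM⁻¹·s⁻¹.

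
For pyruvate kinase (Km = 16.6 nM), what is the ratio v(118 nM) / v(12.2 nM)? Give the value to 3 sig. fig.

Since Vmax cancels, v₂/v₁ = [S]₂(Km+[S]₁) / [S]₁(Km+[S]₂).
= 118×(16.6+12.2) / (12.2×(16.6+118)) = 3398/1642 = 2.07.

2.07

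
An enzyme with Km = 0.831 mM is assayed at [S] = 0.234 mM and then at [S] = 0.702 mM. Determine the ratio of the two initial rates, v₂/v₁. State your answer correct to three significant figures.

2.08

The fractional saturations are [S]/(Km+[S]) = 0.234/1.065 = 0.2197 and 0.702/1.533 = 0.4579.
v₂/v₁ is just their ratio: 0.4579/0.2197 = 2.08.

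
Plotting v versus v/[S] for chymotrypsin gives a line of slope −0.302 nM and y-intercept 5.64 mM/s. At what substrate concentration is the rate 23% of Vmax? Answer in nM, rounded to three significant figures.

0.0902 nM

The Eadie–Hofstee slope gives Km = 0.302 nM (slope = −Km).
v/Vmax = [S]/(Km+[S]) = 0.23 ⇒ [S] = Km·0.23/(1−0.23) = 0.302 × 0.2987 = 0.0902 nM.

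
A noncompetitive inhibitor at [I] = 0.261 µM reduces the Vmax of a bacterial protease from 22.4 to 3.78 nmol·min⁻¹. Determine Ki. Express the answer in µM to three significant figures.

Noncompetitive: Vmax,app = Vmax/α with α = 1 + [I]/Ki.
α = Vmax/Vmax,app = 22.4/3.78 = 5.926.
Since α = 1 + [I]/Ki, [I]/Ki = 5.926 − 1 = 4.926 and Ki = 0.261/4.926 = 0.0530 µM.

0.0530 µM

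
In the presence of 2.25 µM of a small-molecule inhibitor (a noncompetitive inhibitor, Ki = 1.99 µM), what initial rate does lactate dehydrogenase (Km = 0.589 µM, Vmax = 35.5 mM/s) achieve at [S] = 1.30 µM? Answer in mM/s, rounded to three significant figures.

11.5 mM/s

α = 1 + [I]/Ki = 1 + 2.25/1.99 = 2.131.
For a noncompetitive inhibitor, Vmax is reduced to Vmax/α while Km is unchanged: Km,app = 0.589 µM, Vmax,app = 16.7 mM/s.
v = Vmax,app·[S]/(Km,app + [S]) = 16.7 × 1.30/(0.589 + 1.30) = 11.5 mM/s.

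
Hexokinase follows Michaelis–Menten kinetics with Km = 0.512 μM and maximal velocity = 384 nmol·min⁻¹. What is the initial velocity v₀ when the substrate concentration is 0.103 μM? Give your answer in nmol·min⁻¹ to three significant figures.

[S]/(Km+[S]) = 0.103/0.6150 = 0.1675, the fractional saturation.
v = 0.1675 × Vmax = 0.1675 × 384 = 64.3 nmol·min⁻¹.

64.3 nmol·min⁻¹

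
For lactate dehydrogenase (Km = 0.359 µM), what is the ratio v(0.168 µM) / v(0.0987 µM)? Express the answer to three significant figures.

Since Vmax cancels, v₂/v₁ = [S]₂(Km+[S]₁) / [S]₁(Km+[S]₂).
= 0.168×(0.359+0.0987) / (0.0987×(0.359+0.168)) = 0.07689/0.05201 = 1.48.

1.48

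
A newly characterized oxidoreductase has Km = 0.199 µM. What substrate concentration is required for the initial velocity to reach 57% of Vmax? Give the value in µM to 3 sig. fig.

0.264 µM

v/Vmax = [S]/(Km+[S]) = 0.57, so [S] = Km·0.57/(1 − 0.57) = 0.199 × 1.326.
[S] = 0.264 µM.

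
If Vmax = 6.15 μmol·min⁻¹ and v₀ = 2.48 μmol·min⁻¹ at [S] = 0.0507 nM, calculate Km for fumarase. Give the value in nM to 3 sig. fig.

0.0750 nM

From v = Vmax[S]/(Km+[S]), Km = [S](Vmax − v)/v.
Km = 0.0507 × (6.15 − 2.48) / 2.48 = 0.1861/2.48 = 0.0750 nM.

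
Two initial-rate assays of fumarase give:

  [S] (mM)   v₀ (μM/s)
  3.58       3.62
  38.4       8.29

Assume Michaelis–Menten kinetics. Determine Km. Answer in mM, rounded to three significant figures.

5.87 mM

From v = Vmax[S]/(Km+[S]), each point gives Vmax = v(Km+[S])/[S].
Equating: 3.62(Km+3.58)/3.58 = 8.29(Km+38.4)/38.4.
1.011·Km + 3.62 = 0.2159·Km + 8.29, so (1.011 − 0.2159)·Km = 8.29 − 3.62.
Km = 4.670/0.7953 = 5.87 mM; then Vmax = 3.62(5.87+3.58)/3.58 = 9.56 μM/s.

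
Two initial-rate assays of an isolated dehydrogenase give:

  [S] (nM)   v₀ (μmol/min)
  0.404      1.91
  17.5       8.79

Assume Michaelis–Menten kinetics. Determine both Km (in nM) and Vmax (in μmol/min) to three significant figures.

In reciprocal form, 1/v = (Km/Vmax)·(1/[S]) + 1/Vmax. The two points give (1/[S], 1/v) = (2.475, 0.5236) and (0.05714, 0.1138).
Slope = (0.5236 − 0.1138)/(2.475 − 0.05714) = 0.1695; intercept = 0.5236 − 0.1695×2.475 = 0.1041.
Vmax = 1/intercept = 9.61 μmol/min; Km = slope × Vmax = 0.1695 × 9.61 = 1.63 nM.

Km = 1.63 nM; Vmax = 9.61 μmol/min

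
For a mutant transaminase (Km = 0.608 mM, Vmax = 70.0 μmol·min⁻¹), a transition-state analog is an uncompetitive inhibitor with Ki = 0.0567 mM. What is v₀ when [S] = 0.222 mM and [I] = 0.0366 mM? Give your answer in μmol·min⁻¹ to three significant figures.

With α = 1 + [I]/Ki = 1 + 0.0366/0.0567 = 1.646, the uncompetitive rate law is v = (Vmax/α)·[S] / (Km/α + [S]).
v = (70.0/1.646)×0.222 / (0.608/1.646 + 0.222) = 9.444/0.5915 = 16.0 μmol·min⁻¹.

16.0 μmol·min⁻¹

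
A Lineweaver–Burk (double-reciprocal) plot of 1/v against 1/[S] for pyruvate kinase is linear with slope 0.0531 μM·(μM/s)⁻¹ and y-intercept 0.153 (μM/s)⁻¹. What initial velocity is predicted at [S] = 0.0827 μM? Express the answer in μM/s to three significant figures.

The y-intercept is 1/Vmax, so Vmax = 1/0.153 = 6.54 μM/s.
The slope is Km/Vmax, so Km = 0.0531 × 6.54 = 0.347 μM.
Then v = 6.54 × 0.0827/(0.347 + 0.0827) = 1.26 μM/s.

1.26 μM/s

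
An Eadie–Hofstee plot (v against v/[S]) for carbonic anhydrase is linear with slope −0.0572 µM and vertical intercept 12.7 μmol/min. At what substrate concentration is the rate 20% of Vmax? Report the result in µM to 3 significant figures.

0.0143 µM

The Eadie–Hofstee slope gives Km = 0.0572 µM (slope = −Km).
v/Vmax = [S]/(Km+[S]) = 0.2 ⇒ [S] = Km·0.2/(1−0.2) = 0.0572 × 0.2500 = 0.0143 µM.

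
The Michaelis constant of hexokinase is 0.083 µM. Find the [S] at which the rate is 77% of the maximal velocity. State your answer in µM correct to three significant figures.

v/Vmax = [S]/(Km+[S]) = 0.77, so [S] = Km·0.77/(1 − 0.77) = 0.083 × 3.348.
[S] = 0.278 µM.

0.278 µM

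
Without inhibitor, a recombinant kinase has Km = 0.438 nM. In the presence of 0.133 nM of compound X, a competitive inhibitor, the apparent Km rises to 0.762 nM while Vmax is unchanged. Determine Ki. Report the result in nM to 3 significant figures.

Competitive: Km,app = α·Km with α = 1 + [I]/Ki.
α = Km,app/Km = 0.762/0.438 = 1.740.
Since α = 1 + [I]/Ki, [I]/Ki = 1.740 − 1 = 0.7397 and Ki = 0.133/0.7397 = 0.180 nM.

0.180 nM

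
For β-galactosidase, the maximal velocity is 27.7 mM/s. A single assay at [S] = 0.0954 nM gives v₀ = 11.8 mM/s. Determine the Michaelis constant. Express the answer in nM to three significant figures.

From v = Vmax[S]/(Km+[S]), Km = [S](Vmax − v)/v.
Km = 0.0954 × (27.7 − 11.8) / 11.8 = 1.517/11.8 = 0.129 nM.

0.129 nM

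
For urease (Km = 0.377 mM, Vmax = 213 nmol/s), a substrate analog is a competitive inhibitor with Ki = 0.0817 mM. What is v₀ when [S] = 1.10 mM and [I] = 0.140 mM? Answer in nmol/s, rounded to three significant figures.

110 nmol/s

α = 1 + [I]/Ki = 1 + 0.140/0.0817 = 2.714.
For a competitive inhibitor, Vmax is unchanged and the apparent Km becomes α·Km: Km,app = 1.02 mM, Vmax,app = 213 nmol/s.
v = Vmax,app·[S]/(Km,app + [S]) = 213 × 1.10/(1.02 + 1.10) = 110 nmol/s.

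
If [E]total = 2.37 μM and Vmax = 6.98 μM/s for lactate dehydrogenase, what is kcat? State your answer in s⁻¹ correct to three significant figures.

kcat = Vmax/[E]total = 6.98 μM/s / 2.37 μM = 2.95 s⁻¹.

2.95 s⁻¹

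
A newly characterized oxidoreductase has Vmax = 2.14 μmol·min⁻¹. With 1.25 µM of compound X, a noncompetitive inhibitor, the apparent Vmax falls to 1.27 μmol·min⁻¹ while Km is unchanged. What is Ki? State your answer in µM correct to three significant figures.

1.82 µM

Noncompetitive: Vmax,app = Vmax/α with α = 1 + [I]/Ki.
α = Vmax/Vmax,app = 2.14/1.27 = 1.685.
Ki = [I]/(α − 1) = 1.25/0.6850 = 1.82 µM.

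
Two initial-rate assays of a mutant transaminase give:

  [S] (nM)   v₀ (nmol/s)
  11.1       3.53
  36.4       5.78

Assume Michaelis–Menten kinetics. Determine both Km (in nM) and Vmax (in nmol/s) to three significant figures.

In reciprocal form, 1/v = (Km/Vmax)·(1/[S]) + 1/Vmax. The two points give (1/[S], 1/v) = (0.09009, 0.2833) and (0.02747, 0.1730).
Slope = (0.2833 − 0.1730)/(0.09009 − 0.02747) = 1.761; intercept = 0.2833 − 1.761×0.09009 = 0.1246.
Vmax = 1/intercept = 8.02 nmol/s; Km = slope × Vmax = 1.761 × 8.02 = 14.1 nM.

Km = 14.1 nM; Vmax = 8.02 nmol/s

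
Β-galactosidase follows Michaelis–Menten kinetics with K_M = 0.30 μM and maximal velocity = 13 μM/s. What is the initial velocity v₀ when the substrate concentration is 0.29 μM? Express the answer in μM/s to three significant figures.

v = Vmax·[S]/(Km + [S]) = 13 × 0.29 / (0.30 + 0.29)
  = 3.770 / 0.5900 = 6.39 μM/s.

6.39 μM/s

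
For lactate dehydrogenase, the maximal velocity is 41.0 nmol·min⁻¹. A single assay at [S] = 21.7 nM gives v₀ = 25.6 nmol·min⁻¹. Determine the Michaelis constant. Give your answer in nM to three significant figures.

13.1 nM

v/Vmax = 25.6/41.0 = 0.6244 = [S]/(Km+[S]).
So Km + [S] = [S]/0.6244 = 34.75 nM, giving Km = 34.75 − 21.7 = 13.1 nM.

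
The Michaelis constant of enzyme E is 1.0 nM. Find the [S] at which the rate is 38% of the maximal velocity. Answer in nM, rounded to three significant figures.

0.613 nM

v/Vmax = [S]/(Km+[S]) = 0.38, so [S] = Km·0.38/(1 − 0.38) = 1.0 × 0.6129.
[S] = 0.613 nM.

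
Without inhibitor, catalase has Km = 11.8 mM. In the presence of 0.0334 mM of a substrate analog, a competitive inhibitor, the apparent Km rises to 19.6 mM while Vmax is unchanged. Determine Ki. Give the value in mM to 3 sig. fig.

0.0505 mM

Competitive: Km,app = α·Km with α = 1 + [I]/Ki.
α = Km,app/Km = 19.6/11.8 = 1.661.
Since α = 1 + [I]/Ki, [I]/Ki = 1.661 − 1 = 0.6610 and Ki = 0.0334/0.6610 = 0.0505 mM.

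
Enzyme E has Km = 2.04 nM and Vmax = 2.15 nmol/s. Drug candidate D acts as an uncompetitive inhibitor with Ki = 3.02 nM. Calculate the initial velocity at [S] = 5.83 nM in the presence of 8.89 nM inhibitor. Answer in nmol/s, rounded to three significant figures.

With α = 1 + [I]/Ki = 1 + 8.89/3.02 = 3.944, the uncompetitive rate law is v = (Vmax/α)·[S] / (Km/α + [S]).
v = (2.15/3.944)×5.83 / (2.04/3.944 + 5.83) = 3.178/6.347 = 0.501 nmol/s.

0.501 nmol/s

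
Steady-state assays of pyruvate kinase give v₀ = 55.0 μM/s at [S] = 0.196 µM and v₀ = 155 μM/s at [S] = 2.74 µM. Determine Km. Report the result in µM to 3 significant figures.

0.446 µM

In reciprocal form, 1/v = (Km/Vmax)·(1/[S]) + 1/Vmax. The two points give (1/[S], 1/v) = (5.102, 0.01818) and (0.3650, 0.006452).
Slope = (0.01818 − 0.006452)/(5.102 − 0.3650) = 0.002476; intercept = 0.01818 − 0.002476×5.102 = 0.005548.
Vmax = 1/intercept = 180 μM/s; Km = slope × Vmax = 0.002476 × 180 = 0.446 µM.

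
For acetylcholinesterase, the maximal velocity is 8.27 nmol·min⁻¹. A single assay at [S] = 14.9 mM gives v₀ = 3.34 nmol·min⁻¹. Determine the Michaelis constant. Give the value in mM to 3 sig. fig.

22.0 mM

From v = Vmax[S]/(Km+[S]), Km = [S](Vmax − v)/v.
Km = 14.9 × (8.27 − 3.34) / 3.34 = 73.46/3.34 = 22.0 mM.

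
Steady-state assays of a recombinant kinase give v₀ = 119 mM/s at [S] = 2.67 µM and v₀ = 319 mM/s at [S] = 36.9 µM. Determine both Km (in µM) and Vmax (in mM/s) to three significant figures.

In reciprocal form, 1/v = (Km/Vmax)·(1/[S]) + 1/Vmax. The two points give (1/[S], 1/v) = (0.3745, 0.008403) and (0.02710, 0.003135).
Slope = (0.008403 − 0.003135)/(0.3745 − 0.02710) = 0.01516; intercept = 0.008403 − 0.01516×0.3745 = 0.002724.
Vmax = 1/intercept = 367 mM/s; Km = slope × Vmax = 0.01516 × 367 = 5.57 µM.

Km = 5.57 µM; Vmax = 367 mM/s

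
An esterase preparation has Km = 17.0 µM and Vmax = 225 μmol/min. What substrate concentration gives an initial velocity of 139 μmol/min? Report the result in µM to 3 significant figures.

27.5 µM

Rearranging v = Vmax[S]/(Km+[S]) gives [S] = Km·v/(Vmax − v).
[S] = 17.0 × 139 / (225 − 139) = 2363/86.00 = 27.5 µM.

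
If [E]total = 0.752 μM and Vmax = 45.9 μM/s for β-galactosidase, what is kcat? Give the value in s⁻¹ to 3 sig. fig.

kcat = Vmax/[E]total = 45.9 μM/s / 0.752 μM = 61.0 s⁻¹.

61.0 s⁻¹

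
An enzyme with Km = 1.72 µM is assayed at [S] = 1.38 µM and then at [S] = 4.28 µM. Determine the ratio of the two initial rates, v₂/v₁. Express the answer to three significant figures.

1.60

Since Vmax cancels, v₂/v₁ = [S]₂(Km+[S]₁) / [S]₁(Km+[S]₂).
= 4.28×(1.72+1.38) / (1.38×(1.72+4.28)) = 13.27/8.280 = 1.60.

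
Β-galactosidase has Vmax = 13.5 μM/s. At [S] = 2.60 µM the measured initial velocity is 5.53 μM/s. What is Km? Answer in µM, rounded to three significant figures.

v/Vmax = 5.53/13.5 = 0.4096 = [S]/(Km+[S]).
So Km + [S] = [S]/0.4096 = 6.347 µM, giving Km = 6.347 − 2.60 = 3.75 µM.

3.75 µM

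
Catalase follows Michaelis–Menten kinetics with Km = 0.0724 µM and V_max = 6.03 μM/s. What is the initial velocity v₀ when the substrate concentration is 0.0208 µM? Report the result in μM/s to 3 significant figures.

[S]/(Km+[S]) = 0.0208/0.09320 = 0.2232, the fractional saturation.
v = 0.2232 × Vmax = 0.2232 × 6.03 = 1.35 μM/s.

1.35 μM/s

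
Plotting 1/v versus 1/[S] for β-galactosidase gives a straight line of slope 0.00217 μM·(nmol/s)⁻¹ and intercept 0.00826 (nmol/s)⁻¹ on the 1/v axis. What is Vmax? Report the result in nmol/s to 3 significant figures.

121 nmol/s

The y-intercept of a Lineweaver–Burk plot equals 1/Vmax, so Vmax = 1/0.00826 = 121 nmol/s.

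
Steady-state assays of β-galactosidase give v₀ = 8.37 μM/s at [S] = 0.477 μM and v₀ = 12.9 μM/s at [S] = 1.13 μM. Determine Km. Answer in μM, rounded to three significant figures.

0.739 μM

In reciprocal form, 1/v = (Km/Vmax)·(1/[S]) + 1/Vmax. The two points give (1/[S], 1/v) = (2.096, 0.1195) and (0.8850, 0.07752).
Slope = (0.1195 − 0.07752)/(2.096 − 0.8850) = 0.03463; intercept = 0.1195 − 0.03463×2.096 = 0.04687.
Vmax = 1/intercept = 21.3 μM/s; Km = slope × Vmax = 0.03463 × 21.3 = 0.739 μM.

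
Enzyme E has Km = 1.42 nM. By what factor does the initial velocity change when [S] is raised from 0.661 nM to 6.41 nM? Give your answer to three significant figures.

2.58

The fractional saturations are [S]/(Km+[S]) = 0.661/2.081 = 0.3176 and 6.41/7.830 = 0.8186.
v₂/v₁ is just their ratio: 0.8186/0.3176 = 2.58.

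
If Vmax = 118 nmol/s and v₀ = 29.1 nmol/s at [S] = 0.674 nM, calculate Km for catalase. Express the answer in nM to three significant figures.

v/Vmax = 29.1/118 = 0.2466 = [S]/(Km+[S]).
So Km + [S] = [S]/0.2466 = 2.733 nM, giving Km = 2.733 − 0.674 = 2.06 nM.

2.06 nM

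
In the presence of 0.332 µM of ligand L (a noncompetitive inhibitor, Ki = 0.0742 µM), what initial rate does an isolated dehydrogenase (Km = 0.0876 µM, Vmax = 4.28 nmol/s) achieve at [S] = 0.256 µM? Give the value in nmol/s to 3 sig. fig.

0.582 nmol/s

With α = 1 + [I]/Ki = 1 + 0.332/0.0742 = 5.474, the noncompetitive rate law is v = (Vmax/α)·[S] / (Km + [S]).
v = (4.28/5.474)×0.256 / (0.0876 + 0.256) = 0.2001/0.3436 = 0.582 nmol/s.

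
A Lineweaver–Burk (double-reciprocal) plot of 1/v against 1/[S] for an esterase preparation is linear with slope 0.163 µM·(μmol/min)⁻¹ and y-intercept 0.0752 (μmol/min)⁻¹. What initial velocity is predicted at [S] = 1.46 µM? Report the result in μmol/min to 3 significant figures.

The y-intercept is 1/Vmax, so Vmax = 1/0.0752 = 13.3 μmol/min.
The slope is Km/Vmax, so Km = 0.163 × 13.3 = 2.17 µM.
Then v = 13.3 × 1.46/(2.17 + 1.46) = 5.35 μmol/min.

5.35 μmol/min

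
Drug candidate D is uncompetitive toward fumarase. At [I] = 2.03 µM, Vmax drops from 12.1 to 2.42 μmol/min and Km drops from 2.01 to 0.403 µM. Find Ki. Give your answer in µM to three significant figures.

0.507 µM

Uncompetitive: Vmax,app = Vmax/α (and Km,app = Km/α) with α = 1 + [I]/Ki.
α = Vmax/Vmax,app = 12.1/2.42 = 5.000.
Ki = [I]/(α − 1) = 2.03/4.000 = 0.507 µM.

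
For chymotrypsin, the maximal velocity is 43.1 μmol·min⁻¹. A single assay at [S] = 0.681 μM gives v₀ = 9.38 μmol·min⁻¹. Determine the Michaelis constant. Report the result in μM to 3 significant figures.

2.45 μM

From v = Vmax[S]/(Km+[S]), Km = [S](Vmax − v)/v.
Km = 0.681 × (43.1 − 9.38) / 9.38 = 22.96/9.38 = 2.45 μM.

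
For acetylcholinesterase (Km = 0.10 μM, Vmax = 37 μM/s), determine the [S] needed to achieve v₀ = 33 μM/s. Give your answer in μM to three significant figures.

0.825 μM

Rearranging v = Vmax[S]/(Km+[S]) gives [S] = Km·v/(Vmax − v).
[S] = 0.10 × 33 / (37 − 33) = 3.300/4.000 = 0.825 μM.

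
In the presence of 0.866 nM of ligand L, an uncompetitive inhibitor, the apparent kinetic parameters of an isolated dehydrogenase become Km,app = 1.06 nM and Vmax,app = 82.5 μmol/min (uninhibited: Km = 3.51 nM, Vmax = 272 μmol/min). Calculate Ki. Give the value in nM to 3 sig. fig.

Uncompetitive: Vmax,app = Vmax/α (and Km,app = Km/α) with α = 1 + [I]/Ki.
α = Vmax/Vmax,app = 272/82.5 = 3.297.
Since α = 1 + [I]/Ki, [I]/Ki = 3.297 − 1 = 2.297 and Ki = 0.866/2.297 = 0.377 nM.

0.377 nM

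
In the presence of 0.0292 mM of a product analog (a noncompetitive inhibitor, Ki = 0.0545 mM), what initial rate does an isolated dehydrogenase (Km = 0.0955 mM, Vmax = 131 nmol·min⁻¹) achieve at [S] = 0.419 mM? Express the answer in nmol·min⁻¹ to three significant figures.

α = 1 + [I]/Ki = 1 + 0.0292/0.0545 = 1.536.
For a noncompetitive inhibitor, Vmax is reduced to Vmax/α while Km is unchanged: Km,app = 0.0955 mM, Vmax,app = 85.3 nmol·min⁻¹.
v = Vmax,app·[S]/(Km,app + [S]) = 85.3 × 0.419/(0.0955 + 0.419) = 69.5 nmol·min⁻¹.

69.5 nmol·min⁻¹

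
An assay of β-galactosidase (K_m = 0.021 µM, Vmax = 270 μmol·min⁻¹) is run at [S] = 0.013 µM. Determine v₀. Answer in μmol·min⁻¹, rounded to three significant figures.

103 μmol·min⁻¹

[S]/(Km+[S]) = 0.013/0.03400 = 0.3824, the fractional saturation.
v = 0.3824 × Vmax = 0.3824 × 270 = 103 μmol·min⁻¹.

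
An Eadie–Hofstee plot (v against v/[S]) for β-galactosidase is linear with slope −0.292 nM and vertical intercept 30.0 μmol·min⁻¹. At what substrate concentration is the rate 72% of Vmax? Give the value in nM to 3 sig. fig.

0.751 nM

The Eadie–Hofstee slope gives Km = 0.292 nM (slope = −Km).
v/Vmax = [S]/(Km+[S]) = 0.72 ⇒ [S] = Km·0.72/(1−0.72) = 0.292 × 2.571 = 0.751 nM.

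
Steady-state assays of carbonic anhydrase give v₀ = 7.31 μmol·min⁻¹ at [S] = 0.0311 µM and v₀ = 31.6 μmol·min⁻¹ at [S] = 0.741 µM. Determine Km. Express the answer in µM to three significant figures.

From v = Vmax[S]/(Km+[S]), each point gives Vmax = v(Km+[S])/[S].
Equating: 7.31(Km+0.0311)/0.0311 = 31.6(Km+0.741)/0.741.
235.0·Km + 7.31 = 42.65·Km + 31.6, so (235.0 − 42.65)·Km = 31.6 − 7.31.
Km = 24.29/192.4 = 0.126 µM; then Vmax = 7.31(0.126+0.0311)/0.0311 = 37.0 μmol·min⁻¹.

0.126 µM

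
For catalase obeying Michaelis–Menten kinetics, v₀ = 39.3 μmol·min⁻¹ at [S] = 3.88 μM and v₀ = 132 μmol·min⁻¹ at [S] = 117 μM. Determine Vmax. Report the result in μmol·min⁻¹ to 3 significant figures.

From v = Vmax[S]/(Km+[S]), each point gives Vmax = v(Km+[S])/[S].
Equating: 39.3(Km+3.88)/3.88 = 132(Km+117)/117.
10.13·Km + 39.3 = 1.128·Km + 132, so (10.13 − 1.128)·Km = 132 − 39.3.
Km = 92.70/9.001 = 10.3 μM; then Vmax = 39.3(10.3+3.88)/3.88 = 144 μmol·min⁻¹.

144 μmol·min⁻¹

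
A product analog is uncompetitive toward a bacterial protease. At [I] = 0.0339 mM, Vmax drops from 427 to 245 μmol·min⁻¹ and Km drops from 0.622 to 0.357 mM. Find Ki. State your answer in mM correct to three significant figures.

Uncompetitive: Vmax,app = Vmax/α (and Km,app = Km/α) with α = 1 + [I]/Ki.
α = Vmax/Vmax,app = 427/245 = 1.743.
Ki = [I]/(α − 1) = 0.0339/0.7429 = 0.0456 mM.

0.0456 mM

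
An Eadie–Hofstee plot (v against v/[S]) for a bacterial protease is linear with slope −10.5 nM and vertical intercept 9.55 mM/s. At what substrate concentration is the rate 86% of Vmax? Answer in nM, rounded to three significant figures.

64.5 nM

The Eadie–Hofstee slope gives Km = 10.5 nM (slope = −Km).
v/Vmax = [S]/(Km+[S]) = 0.86 ⇒ [S] = Km·0.86/(1−0.86) = 10.5 × 6.143 = 64.5 nM.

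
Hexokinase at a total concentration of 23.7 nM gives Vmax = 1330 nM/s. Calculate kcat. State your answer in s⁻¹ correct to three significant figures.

56.1 s⁻¹

kcat = Vmax/[E]total = 1330 nM/s / 23.7 nM = 56.1 s⁻¹.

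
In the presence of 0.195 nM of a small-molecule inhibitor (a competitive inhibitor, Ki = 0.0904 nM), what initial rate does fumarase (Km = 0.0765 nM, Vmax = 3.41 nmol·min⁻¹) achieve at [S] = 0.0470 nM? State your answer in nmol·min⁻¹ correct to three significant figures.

0.555 nmol·min⁻¹

α = 1 + [I]/Ki = 1 + 0.195/0.0904 = 3.157.
For a competitive inhibitor, Vmax is unchanged and the apparent Km becomes α·Km: Km,app = 0.242 nM, Vmax,app = 3.41 nmol·min⁻¹.
v = Vmax,app·[S]/(Km,app + [S]) = 3.41 × 0.0470/(0.242 + 0.0470) = 0.555 nmol·min⁻¹.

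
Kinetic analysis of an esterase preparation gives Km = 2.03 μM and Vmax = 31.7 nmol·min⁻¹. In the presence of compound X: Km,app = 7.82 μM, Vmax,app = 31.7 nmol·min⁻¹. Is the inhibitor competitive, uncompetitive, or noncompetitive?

Km increases (2.03 → 7.82 μM) while Vmax is unchanged — the hallmark of competitive inhibition.

competitive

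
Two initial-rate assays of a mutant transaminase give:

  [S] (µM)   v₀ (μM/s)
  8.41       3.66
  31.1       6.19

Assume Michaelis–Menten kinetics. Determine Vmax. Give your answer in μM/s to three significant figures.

8.32 μM/s

In reciprocal form, 1/v = (Km/Vmax)·(1/[S]) + 1/Vmax. The two points give (1/[S], 1/v) = (0.1189, 0.2732) and (0.03215, 0.1616).
Slope = (0.2732 − 0.1616)/(0.1189 − 0.03215) = 1.287; intercept = 0.2732 − 1.287×0.1189 = 0.1202.
Vmax = 1/intercept = 8.32 μM/s; Km = slope × Vmax = 1.287 × 8.32 = 10.7 µM.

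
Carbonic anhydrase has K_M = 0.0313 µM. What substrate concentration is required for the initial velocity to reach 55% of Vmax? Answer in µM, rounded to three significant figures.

0.0383 µM

v/Vmax = [S]/(Km+[S]) = 0.55, so [S] = Km·0.55/(1 − 0.55) = 0.0313 × 1.222.
[S] = 0.0383 µM.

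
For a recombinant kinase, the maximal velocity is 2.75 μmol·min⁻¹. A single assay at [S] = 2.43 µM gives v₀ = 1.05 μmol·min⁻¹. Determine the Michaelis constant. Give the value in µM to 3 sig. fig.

v/Vmax = 1.05/2.75 = 0.3818 = [S]/(Km+[S]).
So Km + [S] = [S]/0.3818 = 6.364 µM, giving Km = 6.364 − 2.43 = 3.93 µM.

3.93 µM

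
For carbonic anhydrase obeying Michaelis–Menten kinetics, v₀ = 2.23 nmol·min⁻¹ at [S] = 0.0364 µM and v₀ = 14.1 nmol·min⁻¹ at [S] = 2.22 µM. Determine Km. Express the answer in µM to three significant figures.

0.216 µM

In reciprocal form, 1/v = (Km/Vmax)·(1/[S]) + 1/Vmax. The two points give (1/[S], 1/v) = (27.47, 0.4484) and (0.4505, 0.07092).
Slope = (0.4484 − 0.07092)/(27.47 − 0.4505) = 0.01397; intercept = 0.4484 − 0.01397×27.47 = 0.06463.
Vmax = 1/intercept = 15.5 nmol·min⁻¹; Km = slope × Vmax = 0.01397 × 15.5 = 0.216 µM.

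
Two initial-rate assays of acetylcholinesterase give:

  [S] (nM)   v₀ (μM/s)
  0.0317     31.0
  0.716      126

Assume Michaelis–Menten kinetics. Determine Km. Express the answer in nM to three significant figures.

From v = Vmax[S]/(Km+[S]), each point gives Vmax = v(Km+[S])/[S].
Equating: 31.0(Km+0.0317)/0.0317 = 126(Km+0.716)/0.716.
977.9·Km + 31.0 = 176.0·Km + 126, so (977.9 − 176.0)·Km = 126 − 31.0.
Km = 95.00/801.9 = 0.118 nM; then Vmax = 31.0(0.118+0.0317)/0.0317 = 147 μM/s.

0.118 nM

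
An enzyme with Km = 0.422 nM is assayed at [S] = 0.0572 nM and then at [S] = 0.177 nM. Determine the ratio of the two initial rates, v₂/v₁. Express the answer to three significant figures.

2.48

Since Vmax cancels, v₂/v₁ = [S]₂(Km+[S]₁) / [S]₁(Km+[S]₂).
= 0.177×(0.422+0.0572) / (0.0572×(0.422+0.177)) = 0.08482/0.03426 = 2.48.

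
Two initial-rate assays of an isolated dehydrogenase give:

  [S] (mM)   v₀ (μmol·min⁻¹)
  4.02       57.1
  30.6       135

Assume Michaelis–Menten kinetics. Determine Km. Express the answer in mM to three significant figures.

7.96 mM

From v = Vmax[S]/(Km+[S]), each point gives Vmax = v(Km+[S])/[S].
Equating: 57.1(Km+4.02)/4.02 = 135(Km+30.6)/30.6.
14.20·Km + 57.1 = 4.412·Km + 135, so (14.20 − 4.412)·Km = 135 − 57.1.
Km = 77.90/9.792 = 7.96 mM; then Vmax = 57.1(7.96+4.02)/4.02 = 170 μmol·min⁻¹.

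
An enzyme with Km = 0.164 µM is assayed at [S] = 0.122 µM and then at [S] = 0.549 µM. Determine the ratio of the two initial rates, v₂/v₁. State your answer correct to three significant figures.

1.81

Since Vmax cancels, v₂/v₁ = [S]₂(Km+[S]₁) / [S]₁(Km+[S]₂).
= 0.549×(0.164+0.122) / (0.122×(0.164+0.549)) = 0.1570/0.08699 = 1.81.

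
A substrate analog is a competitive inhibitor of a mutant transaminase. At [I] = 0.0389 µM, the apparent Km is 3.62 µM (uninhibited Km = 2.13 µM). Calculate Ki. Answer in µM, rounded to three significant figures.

0.0556 µM

Competitive: Km,app = α·Km with α = 1 + [I]/Ki.
α = Km,app/Km = 3.62/2.13 = 1.700.
Ki = [I]/(α − 1) = 0.0389/0.6995 = 0.0556 µM.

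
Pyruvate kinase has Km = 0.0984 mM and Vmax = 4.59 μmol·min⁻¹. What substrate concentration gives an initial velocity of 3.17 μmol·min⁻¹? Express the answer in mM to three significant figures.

Rearranging v = Vmax[S]/(Km+[S]) gives [S] = Km·v/(Vmax − v).
[S] = 0.0984 × 3.17 / (4.59 − 3.17) = 0.3119/1.420 = 0.220 mM.

0.220 mM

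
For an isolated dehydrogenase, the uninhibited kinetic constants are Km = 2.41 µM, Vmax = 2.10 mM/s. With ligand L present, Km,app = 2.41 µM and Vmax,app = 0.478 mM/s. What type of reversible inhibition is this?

Vmax decreases (2.10 → 0.478 mM/s) while Km is unchanged — pure noncompetitive inhibition.

noncompetitive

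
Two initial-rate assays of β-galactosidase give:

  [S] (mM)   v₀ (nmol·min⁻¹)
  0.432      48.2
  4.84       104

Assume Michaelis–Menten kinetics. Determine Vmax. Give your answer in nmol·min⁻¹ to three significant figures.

In reciprocal form, 1/v = (Km/Vmax)·(1/[S]) + 1/Vmax. The two points give (1/[S], 1/v) = (2.315, 0.02075) and (0.2066, 0.009615).
Slope = (0.02075 − 0.009615)/(2.315 − 0.2066) = 0.005280; intercept = 0.02075 − 0.005280×2.315 = 0.008524.
Vmax = 1/intercept = 117 nmol·min⁻¹; Km = slope × Vmax = 0.005280 × 117 = 0.619 mM.

117 nmol·min⁻¹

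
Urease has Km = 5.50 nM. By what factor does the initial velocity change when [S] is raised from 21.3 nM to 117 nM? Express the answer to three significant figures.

1.20

Since Vmax cancels, v₂/v₁ = [S]₂(Km+[S]₁) / [S]₁(Km+[S]₂).
= 117×(5.50+21.3) / (21.3×(5.50+117)) = 3136/2609 = 1.20.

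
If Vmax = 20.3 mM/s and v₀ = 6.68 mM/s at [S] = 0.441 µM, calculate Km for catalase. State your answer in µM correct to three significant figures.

0.899 µM

From v = Vmax[S]/(Km+[S]), Km = [S](Vmax − v)/v.
Km = 0.441 × (20.3 − 6.68) / 6.68 = 6.006/6.68 = 0.899 µM.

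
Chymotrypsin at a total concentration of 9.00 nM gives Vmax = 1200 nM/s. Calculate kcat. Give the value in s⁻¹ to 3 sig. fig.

133 s⁻¹

kcat = Vmax/[E]total = 1200 nM/s / 9.00 nM = 133 s⁻¹.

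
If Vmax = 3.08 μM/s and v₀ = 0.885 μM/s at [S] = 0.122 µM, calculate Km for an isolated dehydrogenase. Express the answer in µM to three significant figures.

0.303 µM

v/Vmax = 0.885/3.08 = 0.2873 = [S]/(Km+[S]).
So Km + [S] = [S]/0.2873 = 0.4246 µM, giving Km = 0.4246 − 0.122 = 0.303 µM.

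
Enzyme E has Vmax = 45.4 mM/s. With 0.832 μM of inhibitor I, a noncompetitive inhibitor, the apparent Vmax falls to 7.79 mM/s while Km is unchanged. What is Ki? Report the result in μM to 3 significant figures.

0.172 μM

Noncompetitive: Vmax,app = Vmax/α with α = 1 + [I]/Ki.
α = Vmax/Vmax,app = 45.4/7.79 = 5.828.
Ki = [I]/(α − 1) = 0.832/4.828 = 0.172 μM.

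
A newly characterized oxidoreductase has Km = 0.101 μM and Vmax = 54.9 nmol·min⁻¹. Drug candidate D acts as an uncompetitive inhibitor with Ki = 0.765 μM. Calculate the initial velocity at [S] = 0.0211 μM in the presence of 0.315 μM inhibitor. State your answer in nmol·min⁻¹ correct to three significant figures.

With α = 1 + [I]/Ki = 1 + 0.315/0.765 = 1.412, the uncompetitive rate law is v = (Vmax/α)·[S] / (Km/α + [S]).
v = (54.9/1.412)×0.0211 / (0.101/1.412 + 0.0211) = 0.8205/0.09264 = 8.86 nmol·min⁻¹.

8.86 nmol·min⁻¹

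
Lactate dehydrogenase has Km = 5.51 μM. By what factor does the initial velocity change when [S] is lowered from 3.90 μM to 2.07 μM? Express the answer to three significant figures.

The fractional saturations are [S]/(Km+[S]) = 3.90/9.410 = 0.4145 and 2.07/7.580 = 0.2731.
v₂/v₁ is just their ratio: 0.2731/0.4145 = 0.659.

0.659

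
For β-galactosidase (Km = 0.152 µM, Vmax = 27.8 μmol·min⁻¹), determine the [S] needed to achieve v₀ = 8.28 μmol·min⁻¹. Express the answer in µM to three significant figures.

The required fractional saturation is v/Vmax = 8.28/27.8 = 0.2978.
Then [S]/(Km+[S]) = 0.2978 ⇒ [S] = 0.152 × 0.2978/(1 − 0.2978) = 0.0645 µM.

0.0645 µM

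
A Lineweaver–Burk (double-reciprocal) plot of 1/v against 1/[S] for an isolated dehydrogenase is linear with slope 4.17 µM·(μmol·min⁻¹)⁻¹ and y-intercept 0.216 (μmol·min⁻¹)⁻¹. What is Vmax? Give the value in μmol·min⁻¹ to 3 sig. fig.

The y-intercept of a Lineweaver–Burk plot equals 1/Vmax, so Vmax = 1/0.216 = 4.63 μmol·min⁻¹.

4.63 μmol·min⁻¹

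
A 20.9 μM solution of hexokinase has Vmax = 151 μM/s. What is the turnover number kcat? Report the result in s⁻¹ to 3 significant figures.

kcat = Vmax/[E]total = 151 μM/s / 20.9 μM = 7.22 s⁻¹.

7.22 s⁻¹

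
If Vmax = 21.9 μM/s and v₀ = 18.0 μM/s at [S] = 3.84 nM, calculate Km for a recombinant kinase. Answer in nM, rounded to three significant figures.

v/Vmax = 18.0/21.9 = 0.8219 = [S]/(Km+[S]).
So Km + [S] = [S]/0.8219 = 4.672 nM, giving Km = 4.672 − 3.84 = 0.832 nM.

0.832 nM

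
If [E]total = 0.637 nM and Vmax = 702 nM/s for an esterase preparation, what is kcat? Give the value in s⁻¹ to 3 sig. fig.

kcat = Vmax/[E]total = 702 nM/s / 0.637 nM = 1100 s⁻¹.

1100 s⁻¹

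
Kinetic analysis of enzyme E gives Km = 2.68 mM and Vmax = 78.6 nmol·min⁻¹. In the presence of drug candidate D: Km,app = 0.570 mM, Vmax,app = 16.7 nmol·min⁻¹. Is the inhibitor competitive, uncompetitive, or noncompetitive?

uncompetitive

Both Km and Vmax decrease by the same factor (~4.70-fold) — characteristic of uncompetitive inhibition.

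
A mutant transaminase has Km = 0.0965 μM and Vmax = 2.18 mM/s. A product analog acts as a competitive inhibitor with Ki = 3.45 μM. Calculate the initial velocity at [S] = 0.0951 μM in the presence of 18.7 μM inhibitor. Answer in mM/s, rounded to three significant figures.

0.290 mM/s

With α = 1 + [I]/Ki = 1 + 18.7/3.45 = 6.420, the competitive rate law is v = Vmax[S] / (αKm + [S]).
v = 2.18×0.0951 / (6.420×0.0965 + 0.0951) = 0.2073/0.7147 = 0.290 mM/s.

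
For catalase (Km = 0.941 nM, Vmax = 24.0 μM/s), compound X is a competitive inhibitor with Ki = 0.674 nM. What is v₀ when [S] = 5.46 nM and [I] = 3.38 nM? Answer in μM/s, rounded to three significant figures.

α = 1 + [I]/Ki = 1 + 3.38/0.674 = 6.015.
For a competitive inhibitor, Vmax is unchanged and the apparent Km becomes α·Km: Km,app = 5.66 nM, Vmax,app = 24.0 μM/s.
v = Vmax,app·[S]/(Km,app + [S]) = 24.0 × 5.46/(5.66 + 5.46) = 11.8 μM/s.

11.8 μM/s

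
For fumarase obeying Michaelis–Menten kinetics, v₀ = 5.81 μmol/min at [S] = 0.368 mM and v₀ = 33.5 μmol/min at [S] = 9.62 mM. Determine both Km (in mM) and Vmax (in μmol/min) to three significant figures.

Km = 2.25 mM; Vmax = 41.3 μmol/min

In reciprocal form, 1/v = (Km/Vmax)·(1/[S]) + 1/Vmax. The two points give (1/[S], 1/v) = (2.717, 0.1721) and (0.1040, 0.02985).
Slope = (0.1721 − 0.02985)/(2.717 − 0.1040) = 0.05444; intercept = 0.1721 − 0.05444×2.717 = 0.02419.
Vmax = 1/intercept = 41.3 μmol/min; Km = slope × Vmax = 0.05444 × 41.3 = 2.25 mM.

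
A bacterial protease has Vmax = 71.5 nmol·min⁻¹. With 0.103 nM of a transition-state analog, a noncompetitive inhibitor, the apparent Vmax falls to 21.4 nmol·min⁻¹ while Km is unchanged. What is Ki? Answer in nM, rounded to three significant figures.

Noncompetitive: Vmax,app = Vmax/α with α = 1 + [I]/Ki.
α = Vmax/Vmax,app = 71.5/21.4 = 3.341.
Ki = [I]/(α − 1) = 0.103/2.341 = 0.0440 nM.

0.0440 nM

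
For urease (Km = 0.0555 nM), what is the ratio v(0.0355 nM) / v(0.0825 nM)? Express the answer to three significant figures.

Since Vmax cancels, v₂/v₁ = [S]₂(Km+[S]₁) / [S]₁(Km+[S]₂).
= 0.0355×(0.0555+0.0825) / (0.0825×(0.0555+0.0355)) = 0.004899/0.007508 = 0.653.

0.653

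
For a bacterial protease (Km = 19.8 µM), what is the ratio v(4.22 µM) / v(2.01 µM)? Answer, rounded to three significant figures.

1.91

Since Vmax cancels, v₂/v₁ = [S]₂(Km+[S]₁) / [S]₁(Km+[S]₂).
= 4.22×(19.8+2.01) / (2.01×(19.8+4.22)) = 92.04/48.28 = 1.91.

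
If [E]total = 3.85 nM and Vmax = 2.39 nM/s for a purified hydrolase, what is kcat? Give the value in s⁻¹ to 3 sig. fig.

0.621 s⁻¹

kcat = Vmax/[E]total = 2.39 nM/s / 3.85 nM = 0.621 s⁻¹.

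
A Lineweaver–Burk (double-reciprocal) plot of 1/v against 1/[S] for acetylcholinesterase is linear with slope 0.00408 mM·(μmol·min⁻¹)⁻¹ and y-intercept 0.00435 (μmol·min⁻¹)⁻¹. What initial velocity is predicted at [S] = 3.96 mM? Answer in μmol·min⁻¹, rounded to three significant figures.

The y-intercept is 1/Vmax, so Vmax = 1/0.00435 = 230 μmol·min⁻¹.
The slope is Km/Vmax, so Km = 0.00408 × 230 = 0.938 mM.
Then v = 230 × 3.96/(0.938 + 3.96) = 186 μmol·min⁻¹.

186 μmol·min⁻¹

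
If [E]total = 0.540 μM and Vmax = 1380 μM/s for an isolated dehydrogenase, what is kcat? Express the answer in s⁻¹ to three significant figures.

kcat = Vmax/[E]total = 1380 μM/s / 0.540 μM = 2560 s⁻¹.

2560 s⁻¹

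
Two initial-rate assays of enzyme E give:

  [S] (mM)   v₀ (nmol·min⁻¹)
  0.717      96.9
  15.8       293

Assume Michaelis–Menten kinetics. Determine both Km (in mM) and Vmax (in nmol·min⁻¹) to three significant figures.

Km = 1.68 mM; Vmax = 324 nmol·min⁻¹

From v = Vmax[S]/(Km+[S]), each point gives Vmax = v(Km+[S])/[S].
Equating: 96.9(Km+0.717)/0.717 = 293(Km+15.8)/15.8.
135.1·Km + 96.9 = 18.54·Km + 293, so (135.1 − 18.54)·Km = 293 − 96.9.
Km = 196.1/116.6 = 1.68 mM; then Vmax = 96.9(1.68+0.717)/0.717 = 324 nmol·min⁻¹.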